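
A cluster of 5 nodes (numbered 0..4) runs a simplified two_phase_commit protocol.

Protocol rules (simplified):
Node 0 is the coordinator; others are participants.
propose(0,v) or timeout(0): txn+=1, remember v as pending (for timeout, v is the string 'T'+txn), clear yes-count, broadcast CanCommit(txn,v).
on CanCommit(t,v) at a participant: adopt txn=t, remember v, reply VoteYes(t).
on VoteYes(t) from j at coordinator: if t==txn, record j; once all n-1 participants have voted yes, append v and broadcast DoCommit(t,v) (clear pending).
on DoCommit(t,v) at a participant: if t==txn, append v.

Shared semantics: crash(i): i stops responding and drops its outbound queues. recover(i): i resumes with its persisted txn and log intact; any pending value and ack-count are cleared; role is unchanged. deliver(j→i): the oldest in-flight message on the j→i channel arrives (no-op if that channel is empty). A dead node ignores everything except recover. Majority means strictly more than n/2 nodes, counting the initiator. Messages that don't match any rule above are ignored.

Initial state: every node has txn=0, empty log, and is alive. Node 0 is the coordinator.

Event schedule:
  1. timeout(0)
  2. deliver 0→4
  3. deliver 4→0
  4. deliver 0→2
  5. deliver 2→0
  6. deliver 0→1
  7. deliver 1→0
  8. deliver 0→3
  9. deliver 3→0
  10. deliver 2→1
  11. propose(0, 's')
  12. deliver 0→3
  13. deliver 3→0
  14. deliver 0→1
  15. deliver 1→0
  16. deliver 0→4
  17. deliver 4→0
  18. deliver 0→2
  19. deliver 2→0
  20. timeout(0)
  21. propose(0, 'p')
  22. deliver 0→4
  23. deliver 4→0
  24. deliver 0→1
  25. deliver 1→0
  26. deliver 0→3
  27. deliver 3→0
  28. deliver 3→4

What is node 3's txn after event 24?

1

e1 timeout(0): 0[coor,t=1,-]
e2 deliver 0→4: 4[part,t=1,-]
e3 deliver 4→0: ·
e4 deliver 0→2: 2[part,t=1,-]
e5 deliver 2→0: ·
e6 deliver 0→1: 1[part,t=1,-]
e7 deliver 1→0: ·
e8 deliver 0→3: 3[part,t=1,-]
e9 deliver 3→0: 0[coor,t=1,T1]
e10 deliver 2→1: ·
e11 propose(0,'s'): 0[coor,t=2,T1]
e12 deliver 0→3: 3[part,t=1,T1]
e13 deliver 3→0: ·
e14 deliver 0→1: 1[part,t=1,T1]
e15 deliver 1→0: ·
e16 deliver 0→4: 4[part,t=1,T1]
e17 deliver 4→0: ·
e18 deliver 0→2: 2[part,t=1,T1]
e19 deliver 2→0: ·
e20 timeout(0): 0[coor,t=3,T1]
e21 propose(0,'p'): 0[coor,t=4,T1]
e22 deliver 0→4: 4[part,t=2,T1]
e23 deliver 4→0: ·
e24 deliver 0→1: 1[part,t=2,T1]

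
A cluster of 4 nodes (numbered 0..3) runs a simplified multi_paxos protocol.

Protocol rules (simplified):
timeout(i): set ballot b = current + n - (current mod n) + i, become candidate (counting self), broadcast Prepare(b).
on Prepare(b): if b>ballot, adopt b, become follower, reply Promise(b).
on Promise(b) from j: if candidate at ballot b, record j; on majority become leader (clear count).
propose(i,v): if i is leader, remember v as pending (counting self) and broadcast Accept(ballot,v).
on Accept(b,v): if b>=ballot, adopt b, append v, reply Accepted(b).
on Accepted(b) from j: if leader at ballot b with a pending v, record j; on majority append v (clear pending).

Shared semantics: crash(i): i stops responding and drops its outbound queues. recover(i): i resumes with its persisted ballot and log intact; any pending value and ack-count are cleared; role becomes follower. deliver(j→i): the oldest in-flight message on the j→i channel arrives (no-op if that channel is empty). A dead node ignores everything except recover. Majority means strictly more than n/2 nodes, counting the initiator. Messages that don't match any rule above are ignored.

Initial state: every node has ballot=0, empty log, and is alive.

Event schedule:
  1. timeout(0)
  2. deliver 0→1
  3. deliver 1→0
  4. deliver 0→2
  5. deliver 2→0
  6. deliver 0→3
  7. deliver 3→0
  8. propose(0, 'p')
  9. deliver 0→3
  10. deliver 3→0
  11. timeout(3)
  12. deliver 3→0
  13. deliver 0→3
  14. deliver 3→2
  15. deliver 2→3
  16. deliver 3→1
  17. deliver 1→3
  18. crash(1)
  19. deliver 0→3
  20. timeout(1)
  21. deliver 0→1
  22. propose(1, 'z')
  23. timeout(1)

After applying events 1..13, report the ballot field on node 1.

1. timeout(0):  <0:cand b4 ->
2. deliver 0→1:  <1:foll b4 ->
3. deliver 1→0:  nop
4. deliver 0→2:  <2:foll b4 ->
5. deliver 2→0:  <0:lead b4 ->
6. deliver 0→3:  <3:foll b4 ->
7. deliver 3→0:  nop
8. propose(0,'p'):  nop
9. deliver 0→3:  <3:foll b4 p>
10. deliver 3→0:  nop
11. timeout(3):  <3:cand b11 p>
12. deliver 3→0:  <0:foll b11 ->
13. deliver 0→3:  nop

4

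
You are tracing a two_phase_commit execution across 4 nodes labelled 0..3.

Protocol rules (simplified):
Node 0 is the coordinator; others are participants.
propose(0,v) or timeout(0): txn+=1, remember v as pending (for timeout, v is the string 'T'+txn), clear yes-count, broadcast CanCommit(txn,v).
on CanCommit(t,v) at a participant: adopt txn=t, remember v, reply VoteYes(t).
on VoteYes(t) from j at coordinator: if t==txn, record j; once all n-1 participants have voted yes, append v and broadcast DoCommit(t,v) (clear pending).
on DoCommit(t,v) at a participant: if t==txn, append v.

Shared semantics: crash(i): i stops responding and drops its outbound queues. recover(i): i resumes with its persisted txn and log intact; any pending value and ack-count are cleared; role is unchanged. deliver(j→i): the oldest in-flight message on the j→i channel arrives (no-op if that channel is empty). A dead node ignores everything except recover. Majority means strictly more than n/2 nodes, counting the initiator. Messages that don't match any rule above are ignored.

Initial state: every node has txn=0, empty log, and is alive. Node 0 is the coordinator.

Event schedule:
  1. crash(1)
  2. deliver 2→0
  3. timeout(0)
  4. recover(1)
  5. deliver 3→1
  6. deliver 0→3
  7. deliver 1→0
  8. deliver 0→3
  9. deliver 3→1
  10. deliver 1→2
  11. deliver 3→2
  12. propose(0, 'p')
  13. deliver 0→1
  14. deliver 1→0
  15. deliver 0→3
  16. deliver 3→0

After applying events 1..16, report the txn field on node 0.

after 1 — crash(1): n1:✗part/t0/[-]
after 2 — deliver 2→0: ·
after 3 — timeout(0): n0:coor/t1/[-]
after 4 — recover(1): n1:part/t0/[-]
after 5 — deliver 3→1: ·
after 6 — deliver 0→3: n3:part/t1/[-]
after 7 — deliver 1→0: ·
after 8 — deliver 0→3: ·
after 9 — deliver 3→1: ·
after 10 — deliver 1→2: ·
after 11 — deliver 3→2: ·
after 12 — propose(0,'p'): n0:coor/t2/[-]
after 13 — deliver 0→1: n1:part/t1/[-]
after 14 — deliver 1→0: ·
after 15 — deliver 0→3: n3:part/t2/[-]
after 16 — deliver 3→0: ·

2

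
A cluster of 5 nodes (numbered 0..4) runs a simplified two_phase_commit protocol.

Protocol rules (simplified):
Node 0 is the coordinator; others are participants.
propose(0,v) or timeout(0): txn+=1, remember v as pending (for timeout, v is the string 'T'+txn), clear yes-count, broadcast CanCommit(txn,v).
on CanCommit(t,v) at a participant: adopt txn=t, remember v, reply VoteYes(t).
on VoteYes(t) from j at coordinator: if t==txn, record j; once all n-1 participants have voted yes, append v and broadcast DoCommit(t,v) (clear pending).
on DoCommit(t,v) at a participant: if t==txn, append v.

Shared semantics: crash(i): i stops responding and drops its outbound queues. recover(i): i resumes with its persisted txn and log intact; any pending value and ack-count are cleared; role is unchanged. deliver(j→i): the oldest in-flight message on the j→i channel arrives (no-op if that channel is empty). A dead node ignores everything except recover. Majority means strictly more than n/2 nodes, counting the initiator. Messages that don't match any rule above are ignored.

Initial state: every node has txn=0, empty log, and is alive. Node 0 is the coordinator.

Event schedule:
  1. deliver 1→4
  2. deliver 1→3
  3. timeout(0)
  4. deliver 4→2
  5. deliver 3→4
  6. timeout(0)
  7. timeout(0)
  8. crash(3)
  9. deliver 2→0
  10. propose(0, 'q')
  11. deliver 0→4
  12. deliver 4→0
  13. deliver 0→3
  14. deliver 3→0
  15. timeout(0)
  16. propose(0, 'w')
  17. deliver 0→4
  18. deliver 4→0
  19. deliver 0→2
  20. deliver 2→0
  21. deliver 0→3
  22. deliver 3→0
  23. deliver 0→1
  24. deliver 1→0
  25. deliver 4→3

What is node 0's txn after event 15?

[1] deliver 1→4 → ∅
[2] deliver 1→3 → ∅
[3] timeout(0) → N0(coor t1 [-])
[4] deliver 4→2 → ∅
[5] deliver 3→4 → ∅
[6] timeout(0) → N0(coor t2 [-])
[7] timeout(0) → N0(coor t3 [-])
[8] crash(3) → N3(✗part t0 [-])
[9] deliver 2→0 → ∅
[10] propose(0,'q') → N0(coor t4 [-])
[11] deliver 0→4 → N4(part t1 [-])
[12] deliver 4→0 → ∅
[13] deliver 0→3 → ∅
[14] deliver 3→0 → ∅
[15] timeout(0) → N0(coor t5 [-])

5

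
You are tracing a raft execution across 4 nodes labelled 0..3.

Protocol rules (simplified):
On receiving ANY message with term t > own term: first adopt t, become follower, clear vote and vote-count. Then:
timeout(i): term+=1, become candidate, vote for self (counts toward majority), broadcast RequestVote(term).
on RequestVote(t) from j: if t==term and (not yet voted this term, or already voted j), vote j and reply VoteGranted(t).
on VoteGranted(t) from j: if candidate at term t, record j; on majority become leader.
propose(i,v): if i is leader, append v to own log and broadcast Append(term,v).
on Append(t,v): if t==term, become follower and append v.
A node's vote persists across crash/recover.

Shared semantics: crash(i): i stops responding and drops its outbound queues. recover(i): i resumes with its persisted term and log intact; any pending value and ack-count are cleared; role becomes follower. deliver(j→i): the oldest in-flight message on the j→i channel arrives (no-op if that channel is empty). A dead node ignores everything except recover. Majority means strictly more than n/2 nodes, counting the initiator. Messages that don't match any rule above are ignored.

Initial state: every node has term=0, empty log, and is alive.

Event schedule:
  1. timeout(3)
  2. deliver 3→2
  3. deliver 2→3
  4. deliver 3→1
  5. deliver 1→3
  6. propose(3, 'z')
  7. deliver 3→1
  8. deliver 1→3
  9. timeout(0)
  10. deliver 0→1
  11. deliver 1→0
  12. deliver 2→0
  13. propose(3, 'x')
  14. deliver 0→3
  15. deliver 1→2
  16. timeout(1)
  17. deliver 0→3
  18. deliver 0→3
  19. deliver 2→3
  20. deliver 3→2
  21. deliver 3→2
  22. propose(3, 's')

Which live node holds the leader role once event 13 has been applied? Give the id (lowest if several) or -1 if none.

3

1. timeout(3):  <3:cand t1 ->
2. deliver 3→2:  <2:foll t1 ->
3. deliver 2→3:  nop
4. deliver 3→1:  <1:foll t1 ->
5. deliver 1→3:  <3:lead t1 ->
6. propose(3,'z'):  <3:lead t1 z>
7. deliver 3→1:  <1:foll t1 z>
8. deliver 1→3:  nop
9. timeout(0):  <0:cand t1 ->
10. deliver 0→1:  nop
11. deliver 1→0:  nop
12. deliver 2→0:  nop
13. propose(3,'x'):  <3:lead t1 z,x>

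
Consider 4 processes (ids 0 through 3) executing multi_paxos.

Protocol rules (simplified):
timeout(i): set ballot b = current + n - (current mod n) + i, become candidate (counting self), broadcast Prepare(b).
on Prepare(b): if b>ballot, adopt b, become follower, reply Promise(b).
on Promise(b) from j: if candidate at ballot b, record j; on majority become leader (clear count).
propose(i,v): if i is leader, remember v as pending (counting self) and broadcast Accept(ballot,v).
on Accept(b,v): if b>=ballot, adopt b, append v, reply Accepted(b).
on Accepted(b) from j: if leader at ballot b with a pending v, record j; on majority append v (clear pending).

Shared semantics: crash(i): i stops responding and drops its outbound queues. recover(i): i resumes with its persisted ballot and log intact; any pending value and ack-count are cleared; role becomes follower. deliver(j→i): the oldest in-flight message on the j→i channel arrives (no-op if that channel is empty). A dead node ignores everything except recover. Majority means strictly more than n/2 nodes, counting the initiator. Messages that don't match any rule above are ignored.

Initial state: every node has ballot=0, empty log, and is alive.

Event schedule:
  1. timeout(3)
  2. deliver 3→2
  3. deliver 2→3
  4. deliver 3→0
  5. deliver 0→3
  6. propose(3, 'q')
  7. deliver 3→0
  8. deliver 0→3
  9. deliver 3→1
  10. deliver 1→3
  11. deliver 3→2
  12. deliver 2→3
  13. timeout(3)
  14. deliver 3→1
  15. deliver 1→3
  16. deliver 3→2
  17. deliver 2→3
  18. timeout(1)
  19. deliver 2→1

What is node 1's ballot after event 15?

7

[1] timeout(3) → N3(cand b7 [-])
[2] deliver 3→2 → N2(foll b7 [-])
[3] deliver 2→3 → ∅
[4] deliver 3→0 → N0(foll b7 [-])
[5] deliver 0→3 → N3(lead b7 [-])
[6] propose(3,'q') → ∅
[7] deliver 3→0 → N0(foll b7 [q])
[8] deliver 0→3 → ∅
[9] deliver 3→1 → N1(foll b7 [-])
[10] deliver 1→3 → ∅
[11] deliver 3→2 → N2(foll b7 [q])
[12] deliver 2→3 → N3(lead b7 [q])
[13] timeout(3) → N3(cand b11 [q])
[14] deliver 3→1 → N1(foll b7 [q])
[15] deliver 1→3 → ∅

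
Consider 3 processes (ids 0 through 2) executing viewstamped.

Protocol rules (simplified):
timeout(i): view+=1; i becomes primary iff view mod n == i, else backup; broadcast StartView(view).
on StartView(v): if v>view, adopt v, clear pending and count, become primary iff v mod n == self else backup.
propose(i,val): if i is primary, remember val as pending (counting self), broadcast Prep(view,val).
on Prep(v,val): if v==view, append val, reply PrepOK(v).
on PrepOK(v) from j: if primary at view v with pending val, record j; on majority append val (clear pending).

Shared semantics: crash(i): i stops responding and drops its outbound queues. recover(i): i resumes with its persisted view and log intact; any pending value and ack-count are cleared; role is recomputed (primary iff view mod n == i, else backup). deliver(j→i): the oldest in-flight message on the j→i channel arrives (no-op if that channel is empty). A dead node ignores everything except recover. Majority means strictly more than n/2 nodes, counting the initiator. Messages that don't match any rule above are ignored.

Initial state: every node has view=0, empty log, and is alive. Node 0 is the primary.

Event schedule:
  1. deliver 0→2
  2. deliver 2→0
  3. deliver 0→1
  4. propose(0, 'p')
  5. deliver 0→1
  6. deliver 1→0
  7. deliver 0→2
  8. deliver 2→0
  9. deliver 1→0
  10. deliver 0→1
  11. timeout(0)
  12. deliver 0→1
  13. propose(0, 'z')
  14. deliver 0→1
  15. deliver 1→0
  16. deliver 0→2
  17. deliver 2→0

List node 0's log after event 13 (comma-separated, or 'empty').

after 1 — deliver 0→2: ·
after 2 — deliver 2→0: ·
after 3 — deliver 0→1: ·
after 4 — propose(0,'p'): ·
after 5 — deliver 0→1: n1:back/v0/[p]
after 6 — deliver 1→0: n0:prim/v0/[p]
after 7 — deliver 0→2: n2:back/v0/[p]
after 8 — deliver 2→0: ·
after 9 — deliver 1→0: ·
after 10 — deliver 0→1: ·
after 11 — timeout(0): n0:back/v1/[p]
after 12 — deliver 0→1: n1:prim/v1/[p]
after 13 — propose(0,'z'): ·

p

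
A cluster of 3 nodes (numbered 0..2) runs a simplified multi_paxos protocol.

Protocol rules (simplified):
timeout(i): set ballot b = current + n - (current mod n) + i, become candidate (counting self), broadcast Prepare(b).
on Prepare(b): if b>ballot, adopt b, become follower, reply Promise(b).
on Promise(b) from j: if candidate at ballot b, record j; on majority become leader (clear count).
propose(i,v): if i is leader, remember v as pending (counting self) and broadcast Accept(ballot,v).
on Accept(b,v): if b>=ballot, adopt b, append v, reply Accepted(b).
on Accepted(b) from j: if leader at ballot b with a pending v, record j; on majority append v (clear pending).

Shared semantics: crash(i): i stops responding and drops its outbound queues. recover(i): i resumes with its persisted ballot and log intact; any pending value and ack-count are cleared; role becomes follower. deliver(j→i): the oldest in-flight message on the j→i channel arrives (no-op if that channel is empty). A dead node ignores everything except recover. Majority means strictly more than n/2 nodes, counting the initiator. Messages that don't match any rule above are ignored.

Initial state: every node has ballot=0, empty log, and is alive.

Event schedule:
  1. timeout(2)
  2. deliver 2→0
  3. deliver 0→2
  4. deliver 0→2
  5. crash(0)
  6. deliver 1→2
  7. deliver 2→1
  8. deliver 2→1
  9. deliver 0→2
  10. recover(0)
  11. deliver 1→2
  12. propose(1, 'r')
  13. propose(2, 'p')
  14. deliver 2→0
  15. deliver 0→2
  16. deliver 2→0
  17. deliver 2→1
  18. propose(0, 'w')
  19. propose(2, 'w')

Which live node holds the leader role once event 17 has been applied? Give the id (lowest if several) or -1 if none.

1. timeout(2):  <2:cand b5 ->
2. deliver 2→0:  <0:foll b5 ->
3. deliver 0→2:  <2:lead b5 ->
4. deliver 0→2:  nop
5. crash(0):  <0:✗foll b5 ->
6. deliver 1→2:  nop
7. deliver 2→1:  <1:foll b5 ->
8. deliver 2→1:  nop
9. deliver 0→2:  nop
10. recover(0):  <0:foll b5 ->
11. deliver 1→2:  nop
12. propose(1,'r'):  nop
13. propose(2,'p'):  nop
14. deliver 2→0:  <0:foll b5 p>
15. deliver 0→2:  <2:lead b5 p>
16. deliver 2→0:  nop
17. deliver 2→1:  <1:foll b5 p>

2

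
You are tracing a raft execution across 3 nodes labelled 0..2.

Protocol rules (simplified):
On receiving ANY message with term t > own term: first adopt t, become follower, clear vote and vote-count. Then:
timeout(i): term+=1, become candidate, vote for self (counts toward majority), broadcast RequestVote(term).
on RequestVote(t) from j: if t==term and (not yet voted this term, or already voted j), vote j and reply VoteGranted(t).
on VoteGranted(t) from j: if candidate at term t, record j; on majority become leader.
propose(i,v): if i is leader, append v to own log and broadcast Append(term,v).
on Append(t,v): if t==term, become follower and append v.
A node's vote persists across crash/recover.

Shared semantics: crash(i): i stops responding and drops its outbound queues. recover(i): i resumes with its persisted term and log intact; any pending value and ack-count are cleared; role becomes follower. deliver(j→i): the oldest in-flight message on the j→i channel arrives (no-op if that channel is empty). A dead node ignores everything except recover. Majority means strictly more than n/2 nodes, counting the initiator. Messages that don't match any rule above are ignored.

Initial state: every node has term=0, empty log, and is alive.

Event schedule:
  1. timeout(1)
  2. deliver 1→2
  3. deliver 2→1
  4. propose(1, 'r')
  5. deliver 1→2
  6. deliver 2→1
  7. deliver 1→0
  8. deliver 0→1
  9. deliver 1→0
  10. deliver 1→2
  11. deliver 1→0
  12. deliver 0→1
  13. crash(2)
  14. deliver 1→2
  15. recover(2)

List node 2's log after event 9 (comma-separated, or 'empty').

step 1 timeout(1): 1={cand,t=1,log=-}
step 2 deliver 1→2: 2={foll,t=1,log=-}
step 3 deliver 2→1: 1={lead,t=1,log=-}
step 4 propose(1,'r'): 1={lead,t=1,log=r}
step 5 deliver 1→2: 2={foll,t=1,log=r}
step 6 deliver 2→1: —
step 7 deliver 1→0: 0={foll,t=1,log=-}
step 8 deliver 0→1: —
step 9 deliver 1→0: 0={foll,t=1,log=r}

r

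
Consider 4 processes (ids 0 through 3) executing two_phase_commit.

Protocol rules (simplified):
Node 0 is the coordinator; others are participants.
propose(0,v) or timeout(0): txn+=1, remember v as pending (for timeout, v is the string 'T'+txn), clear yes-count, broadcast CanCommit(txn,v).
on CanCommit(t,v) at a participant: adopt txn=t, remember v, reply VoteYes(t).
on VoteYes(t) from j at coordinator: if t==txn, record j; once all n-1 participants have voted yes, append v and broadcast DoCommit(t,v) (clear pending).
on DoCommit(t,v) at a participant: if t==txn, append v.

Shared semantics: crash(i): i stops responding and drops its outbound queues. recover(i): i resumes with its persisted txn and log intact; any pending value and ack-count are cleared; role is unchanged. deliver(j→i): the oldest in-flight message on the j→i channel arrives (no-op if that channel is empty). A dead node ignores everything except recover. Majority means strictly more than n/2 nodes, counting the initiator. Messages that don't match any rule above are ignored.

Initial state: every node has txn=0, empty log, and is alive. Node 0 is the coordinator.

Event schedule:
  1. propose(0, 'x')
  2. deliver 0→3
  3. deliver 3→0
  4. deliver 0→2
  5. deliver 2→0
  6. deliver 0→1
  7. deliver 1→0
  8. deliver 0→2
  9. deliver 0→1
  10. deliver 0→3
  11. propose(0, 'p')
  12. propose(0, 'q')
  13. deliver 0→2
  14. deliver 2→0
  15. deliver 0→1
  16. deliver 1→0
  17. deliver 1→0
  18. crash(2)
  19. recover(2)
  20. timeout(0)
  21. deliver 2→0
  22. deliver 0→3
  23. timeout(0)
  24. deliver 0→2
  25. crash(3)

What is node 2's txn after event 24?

[1] propose(0,'x') → N0(coor t1 [-])
[2] deliver 0→3 → N3(part t1 [-])
[3] deliver 3→0 → ∅
[4] deliver 0→2 → N2(part t1 [-])
[5] deliver 2→0 → ∅
[6] deliver 0→1 → N1(part t1 [-])
[7] deliver 1→0 → N0(coor t1 [x])
[8] deliver 0→2 → N2(part t1 [x])
[9] deliver 0→1 → N1(part t1 [x])
[10] deliver 0→3 → N3(part t1 [x])
[11] propose(0,'p') → N0(coor t2 [x])
[12] propose(0,'q') → N0(coor t3 [x])
[13] deliver 0→2 → N2(part t2 [x])
[14] deliver 2→0 → ∅
[15] deliver 0→1 → N1(part t2 [x])
[16] deliver 1→0 → ∅
[17] deliver 1→0 → ∅
[18] crash(2) → N2(✗part t2 [x])
[19] recover(2) → N2(part t2 [x])
[20] timeout(0) → N0(coor t4 [x])
[21] deliver 2→0 → ∅
[22] deliver 0→3 → N3(part t2 [x])
[23] timeout(0) → N0(coor t5 [x])
[24] deliver 0→2 → N2(part t3 [x])

3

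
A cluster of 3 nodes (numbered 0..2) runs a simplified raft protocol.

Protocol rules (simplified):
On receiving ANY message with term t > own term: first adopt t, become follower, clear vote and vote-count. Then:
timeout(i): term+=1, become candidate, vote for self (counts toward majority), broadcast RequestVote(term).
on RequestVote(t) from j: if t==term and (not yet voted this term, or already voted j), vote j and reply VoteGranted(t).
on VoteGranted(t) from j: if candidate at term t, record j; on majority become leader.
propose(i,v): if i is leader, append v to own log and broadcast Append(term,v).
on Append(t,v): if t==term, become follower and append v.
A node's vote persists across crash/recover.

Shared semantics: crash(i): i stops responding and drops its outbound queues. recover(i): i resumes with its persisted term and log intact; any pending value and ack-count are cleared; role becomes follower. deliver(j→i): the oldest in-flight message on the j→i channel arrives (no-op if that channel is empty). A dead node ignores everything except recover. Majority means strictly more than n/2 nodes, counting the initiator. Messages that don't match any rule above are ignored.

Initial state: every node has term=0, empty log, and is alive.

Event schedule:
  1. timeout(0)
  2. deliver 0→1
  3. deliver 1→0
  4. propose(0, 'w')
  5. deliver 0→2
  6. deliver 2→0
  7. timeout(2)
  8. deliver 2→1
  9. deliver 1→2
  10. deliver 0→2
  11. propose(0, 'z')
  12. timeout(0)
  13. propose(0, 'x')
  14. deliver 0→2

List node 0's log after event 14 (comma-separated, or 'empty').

w,z

1. timeout(0):  <0:cand t1 ->
2. deliver 0→1:  <1:foll t1 ->
3. deliver 1→0:  <0:lead t1 ->
4. propose(0,'w'):  <0:lead t1 w>
5. deliver 0→2:  <2:foll t1 ->
6. deliver 2→0:  nop
7. timeout(2):  <2:cand t2 ->
8. deliver 2→1:  <1:foll t2 ->
9. deliver 1→2:  <2:lead t2 ->
10. deliver 0→2:  nop
11. propose(0,'z'):  <0:lead t1 w,z>
12. timeout(0):  <0:cand t2 w,z>
13. propose(0,'x'):  nop
14. deliver 0→2:  nop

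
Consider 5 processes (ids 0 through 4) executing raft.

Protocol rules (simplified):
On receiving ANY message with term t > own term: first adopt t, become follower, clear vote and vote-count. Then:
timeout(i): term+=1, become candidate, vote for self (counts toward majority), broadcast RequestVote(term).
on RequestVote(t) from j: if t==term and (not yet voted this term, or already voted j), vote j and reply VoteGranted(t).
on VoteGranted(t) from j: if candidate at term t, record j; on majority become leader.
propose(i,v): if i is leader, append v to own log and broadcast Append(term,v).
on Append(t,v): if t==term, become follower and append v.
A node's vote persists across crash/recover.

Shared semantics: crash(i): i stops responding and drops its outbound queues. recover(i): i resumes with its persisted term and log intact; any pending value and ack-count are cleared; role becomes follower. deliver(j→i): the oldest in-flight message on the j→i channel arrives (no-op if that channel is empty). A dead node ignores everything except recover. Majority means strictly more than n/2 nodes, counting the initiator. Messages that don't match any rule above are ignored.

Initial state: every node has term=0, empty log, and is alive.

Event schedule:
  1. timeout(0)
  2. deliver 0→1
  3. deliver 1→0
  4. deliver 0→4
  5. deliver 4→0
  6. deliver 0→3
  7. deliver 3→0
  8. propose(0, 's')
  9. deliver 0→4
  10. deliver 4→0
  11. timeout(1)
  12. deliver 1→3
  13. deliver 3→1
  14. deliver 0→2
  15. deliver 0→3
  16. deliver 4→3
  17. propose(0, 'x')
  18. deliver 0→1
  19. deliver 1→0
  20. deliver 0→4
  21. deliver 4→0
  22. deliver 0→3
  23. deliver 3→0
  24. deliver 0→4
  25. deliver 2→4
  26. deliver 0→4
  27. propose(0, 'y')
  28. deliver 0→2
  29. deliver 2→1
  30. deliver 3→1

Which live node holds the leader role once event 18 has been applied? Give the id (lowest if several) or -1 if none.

0

1. timeout(0):  <0:cand t1 ->
2. deliver 0→1:  <1:foll t1 ->
3. deliver 1→0:  nop
4. deliver 0→4:  <4:foll t1 ->
5. deliver 4→0:  <0:lead t1 ->
6. deliver 0→3:  <3:foll t1 ->
7. deliver 3→0:  nop
8. propose(0,'s'):  <0:lead t1 s>
9. deliver 0→4:  <4:foll t1 s>
10. deliver 4→0:  nop
11. timeout(1):  <1:cand t2 ->
12. deliver 1→3:  <3:foll t2 ->
13. deliver 3→1:  nop
14. deliver 0→2:  <2:foll t1 ->
15. deliver 0→3:  nop
16. deliver 4→3:  nop
17. propose(0,'x'):  <0:lead t1 s,x>
18. deliver 0→1:  nop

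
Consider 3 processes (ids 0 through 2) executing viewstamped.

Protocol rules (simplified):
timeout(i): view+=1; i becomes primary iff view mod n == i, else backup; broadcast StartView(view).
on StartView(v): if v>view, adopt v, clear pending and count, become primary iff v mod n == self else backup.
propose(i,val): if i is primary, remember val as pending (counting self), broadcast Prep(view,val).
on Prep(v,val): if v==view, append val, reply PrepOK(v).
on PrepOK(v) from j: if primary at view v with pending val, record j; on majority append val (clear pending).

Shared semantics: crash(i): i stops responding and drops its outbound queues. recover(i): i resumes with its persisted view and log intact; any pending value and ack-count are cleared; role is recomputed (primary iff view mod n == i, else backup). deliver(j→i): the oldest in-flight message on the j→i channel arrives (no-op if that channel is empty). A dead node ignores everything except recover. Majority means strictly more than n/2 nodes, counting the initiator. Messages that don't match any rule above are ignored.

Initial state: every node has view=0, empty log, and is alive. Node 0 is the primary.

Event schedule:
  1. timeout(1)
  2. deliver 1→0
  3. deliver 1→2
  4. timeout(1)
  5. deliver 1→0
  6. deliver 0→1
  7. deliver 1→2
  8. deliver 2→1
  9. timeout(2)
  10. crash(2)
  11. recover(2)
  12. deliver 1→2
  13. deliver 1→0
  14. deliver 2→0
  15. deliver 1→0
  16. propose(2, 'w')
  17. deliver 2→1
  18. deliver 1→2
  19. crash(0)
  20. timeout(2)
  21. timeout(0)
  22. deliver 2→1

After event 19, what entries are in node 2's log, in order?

1. timeout(1):  <1:prim v1 ->
2. deliver 1→0:  <0:back v1 ->
3. deliver 1→2:  <2:back v1 ->
4. timeout(1):  <1:back v2 ->
5. deliver 1→0:  <0:back v2 ->
6. deliver 0→1:  nop
7. deliver 1→2:  <2:prim v2 ->
8. deliver 2→1:  nop
9. timeout(2):  <2:back v3 ->
10. crash(2):  <2:✗back v3 ->
11. recover(2):  <2:back v3 ->
12. deliver 1→2:  nop
13. deliver 1→0:  nop
14. deliver 2→0:  nop
15. deliver 1→0:  nop
16. propose(2,'w'):  nop
17. deliver 2→1:  nop
18. deliver 1→2:  nop
19. crash(0):  <0:✗back v2 ->

empty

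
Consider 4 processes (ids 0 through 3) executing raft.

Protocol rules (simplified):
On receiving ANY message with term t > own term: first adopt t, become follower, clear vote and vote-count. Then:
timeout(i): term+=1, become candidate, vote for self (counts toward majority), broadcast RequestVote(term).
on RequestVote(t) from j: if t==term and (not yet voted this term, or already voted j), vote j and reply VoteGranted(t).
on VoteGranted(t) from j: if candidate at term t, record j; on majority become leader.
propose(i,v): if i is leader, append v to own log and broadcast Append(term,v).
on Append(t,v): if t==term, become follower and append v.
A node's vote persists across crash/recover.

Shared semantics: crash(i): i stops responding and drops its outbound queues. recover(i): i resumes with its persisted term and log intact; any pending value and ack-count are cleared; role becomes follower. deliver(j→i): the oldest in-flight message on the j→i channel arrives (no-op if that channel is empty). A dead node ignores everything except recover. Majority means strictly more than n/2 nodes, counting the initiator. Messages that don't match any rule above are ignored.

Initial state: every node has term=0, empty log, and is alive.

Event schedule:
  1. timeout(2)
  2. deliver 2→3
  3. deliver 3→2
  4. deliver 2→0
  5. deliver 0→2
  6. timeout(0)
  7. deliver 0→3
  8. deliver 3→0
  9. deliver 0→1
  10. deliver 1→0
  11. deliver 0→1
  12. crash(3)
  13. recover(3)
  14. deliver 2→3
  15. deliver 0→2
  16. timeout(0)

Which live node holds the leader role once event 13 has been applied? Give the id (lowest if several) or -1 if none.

0

[1] timeout(2) → N2(cand t1 [-])
[2] deliver 2→3 → N3(foll t1 [-])
[3] deliver 3→2 → ∅
[4] deliver 2→0 → N0(foll t1 [-])
[5] deliver 0→2 → N2(lead t1 [-])
[6] timeout(0) → N0(cand t2 [-])
[7] deliver 0→3 → N3(foll t2 [-])
[8] deliver 3→0 → ∅
[9] deliver 0→1 → N1(foll t2 [-])
[10] deliver 1→0 → N0(lead t2 [-])
[11] deliver 0→1 → ∅
[12] crash(3) → N3(✗foll t2 [-])
[13] recover(3) → N3(foll t2 [-])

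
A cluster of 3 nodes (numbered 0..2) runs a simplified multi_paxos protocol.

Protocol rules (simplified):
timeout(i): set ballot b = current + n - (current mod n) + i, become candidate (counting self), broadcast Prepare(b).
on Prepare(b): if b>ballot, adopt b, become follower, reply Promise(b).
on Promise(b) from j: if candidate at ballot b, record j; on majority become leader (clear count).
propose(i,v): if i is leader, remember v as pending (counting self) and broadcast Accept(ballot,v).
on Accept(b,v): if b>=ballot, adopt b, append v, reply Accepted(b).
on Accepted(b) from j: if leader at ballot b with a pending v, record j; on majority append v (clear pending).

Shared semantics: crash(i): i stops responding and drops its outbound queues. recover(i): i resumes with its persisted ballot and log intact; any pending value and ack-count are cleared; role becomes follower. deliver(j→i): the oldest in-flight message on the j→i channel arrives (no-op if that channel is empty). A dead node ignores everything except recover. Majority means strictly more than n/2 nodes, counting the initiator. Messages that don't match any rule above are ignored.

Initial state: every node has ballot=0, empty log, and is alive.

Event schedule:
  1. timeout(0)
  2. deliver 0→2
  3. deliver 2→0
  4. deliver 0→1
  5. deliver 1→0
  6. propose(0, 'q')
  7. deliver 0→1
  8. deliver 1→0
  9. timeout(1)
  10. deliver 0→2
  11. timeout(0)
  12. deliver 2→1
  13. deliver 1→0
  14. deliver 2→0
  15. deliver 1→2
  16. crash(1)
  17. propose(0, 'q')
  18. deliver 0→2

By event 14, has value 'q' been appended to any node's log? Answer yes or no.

e1 timeout(0): 0[cand,b=3,-]
e2 deliver 0→2: 2[foll,b=3,-]
e3 deliver 2→0: 0[lead,b=3,-]
e4 deliver 0→1: 1[foll,b=3,-]
e5 deliver 1→0: ·
e6 propose(0,'q'): ·
e7 deliver 0→1: 1[foll,b=3,q]
e8 deliver 1→0: 0[lead,b=3,q]
e9 timeout(1): 1[cand,b=7,q]
e10 deliver 0→2: 2[foll,b=3,q]
e11 timeout(0): 0[cand,b=6,q]
e12 deliver 2→1: ·
e13 deliver 1→0: 0[foll,b=7,q]
e14 deliver 2→0: ·

yes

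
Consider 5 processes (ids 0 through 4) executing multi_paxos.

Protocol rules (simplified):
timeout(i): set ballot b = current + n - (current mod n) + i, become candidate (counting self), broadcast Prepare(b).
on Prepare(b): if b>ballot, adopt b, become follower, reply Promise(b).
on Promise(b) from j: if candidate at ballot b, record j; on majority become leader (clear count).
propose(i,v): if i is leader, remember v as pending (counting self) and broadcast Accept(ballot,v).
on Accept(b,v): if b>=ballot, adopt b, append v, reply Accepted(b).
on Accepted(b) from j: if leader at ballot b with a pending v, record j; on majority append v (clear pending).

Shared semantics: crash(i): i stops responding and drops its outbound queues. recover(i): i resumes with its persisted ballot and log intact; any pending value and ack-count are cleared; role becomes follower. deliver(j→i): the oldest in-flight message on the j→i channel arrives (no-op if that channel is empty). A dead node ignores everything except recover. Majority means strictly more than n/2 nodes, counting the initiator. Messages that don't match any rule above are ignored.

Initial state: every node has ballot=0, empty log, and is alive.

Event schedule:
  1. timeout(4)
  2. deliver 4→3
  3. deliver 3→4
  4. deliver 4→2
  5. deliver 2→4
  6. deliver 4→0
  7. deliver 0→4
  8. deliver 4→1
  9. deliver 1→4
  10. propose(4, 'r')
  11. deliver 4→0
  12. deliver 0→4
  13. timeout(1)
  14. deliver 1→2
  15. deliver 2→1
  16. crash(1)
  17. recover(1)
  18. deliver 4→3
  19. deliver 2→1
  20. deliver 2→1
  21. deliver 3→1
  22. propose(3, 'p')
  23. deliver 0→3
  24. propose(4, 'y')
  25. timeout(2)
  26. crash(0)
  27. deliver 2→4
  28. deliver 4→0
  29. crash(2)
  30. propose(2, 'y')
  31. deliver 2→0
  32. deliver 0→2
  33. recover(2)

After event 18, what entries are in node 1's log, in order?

e1 timeout(4): 4[cand,b=9,-]
e2 deliver 4→3: 3[foll,b=9,-]
e3 deliver 3→4: ·
e4 deliver 4→2: 2[foll,b=9,-]
e5 deliver 2→4: 4[lead,b=9,-]
e6 deliver 4→0: 0[foll,b=9,-]
e7 deliver 0→4: ·
e8 deliver 4→1: 1[foll,b=9,-]
e9 deliver 1→4: ·
e10 propose(4,'r'): ·
e11 deliver 4→0: 0[foll,b=9,r]
e12 deliver 0→4: ·
e13 timeout(1): 1[cand,b=11,-]
e14 deliver 1→2: 2[foll,b=11,-]
e15 deliver 2→1: ·
e16 crash(1): 1[✗cand,b=11,-]
e17 recover(1): 1[foll,b=11,-]
e18 deliver 4→3: 3[foll,b=9,r]

empty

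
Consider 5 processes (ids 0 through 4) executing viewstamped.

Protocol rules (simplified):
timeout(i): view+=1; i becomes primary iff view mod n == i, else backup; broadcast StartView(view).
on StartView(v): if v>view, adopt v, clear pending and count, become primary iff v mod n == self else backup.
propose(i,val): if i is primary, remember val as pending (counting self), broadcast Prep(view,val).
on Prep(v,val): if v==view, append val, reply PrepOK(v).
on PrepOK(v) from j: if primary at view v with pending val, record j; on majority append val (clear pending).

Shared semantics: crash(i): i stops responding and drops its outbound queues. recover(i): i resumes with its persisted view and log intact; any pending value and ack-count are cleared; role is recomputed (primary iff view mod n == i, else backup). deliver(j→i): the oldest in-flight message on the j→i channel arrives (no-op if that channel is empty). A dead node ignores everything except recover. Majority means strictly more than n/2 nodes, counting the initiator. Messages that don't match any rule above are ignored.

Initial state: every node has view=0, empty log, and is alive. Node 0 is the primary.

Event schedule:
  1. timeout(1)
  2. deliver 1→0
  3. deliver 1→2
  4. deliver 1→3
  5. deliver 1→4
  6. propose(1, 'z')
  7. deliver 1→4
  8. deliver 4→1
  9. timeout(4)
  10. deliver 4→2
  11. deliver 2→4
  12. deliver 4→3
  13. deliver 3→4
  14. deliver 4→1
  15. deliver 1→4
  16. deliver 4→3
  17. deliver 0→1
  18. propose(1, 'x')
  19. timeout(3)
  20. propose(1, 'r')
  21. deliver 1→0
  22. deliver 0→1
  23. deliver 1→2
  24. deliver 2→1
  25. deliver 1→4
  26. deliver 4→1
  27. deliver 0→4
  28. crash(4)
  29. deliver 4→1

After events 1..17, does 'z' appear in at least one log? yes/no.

step 1 timeout(1): 1={prim,v=1,log=-}
step 2 deliver 1→0: 0={back,v=1,log=-}
step 3 deliver 1→2: 2={back,v=1,log=-}
step 4 deliver 1→3: 3={back,v=1,log=-}
step 5 deliver 1→4: 4={back,v=1,log=-}
step 6 propose(1,'z'): —
step 7 deliver 1→4: 4={back,v=1,log=z}
step 8 deliver 4→1: —
step 9 timeout(4): 4={back,v=2,log=z}
step 10 deliver 4→2: 2={prim,v=2,log=-}
step 11 deliver 2→4: —
step 12 deliver 4→3: 3={back,v=2,log=-}
step 13 deliver 3→4: —
step 14 deliver 4→1: 1={back,v=2,log=-}
step 15 deliver 1→4: —
step 16 deliver 4→3: —
step 17 deliver 0→1: —

yes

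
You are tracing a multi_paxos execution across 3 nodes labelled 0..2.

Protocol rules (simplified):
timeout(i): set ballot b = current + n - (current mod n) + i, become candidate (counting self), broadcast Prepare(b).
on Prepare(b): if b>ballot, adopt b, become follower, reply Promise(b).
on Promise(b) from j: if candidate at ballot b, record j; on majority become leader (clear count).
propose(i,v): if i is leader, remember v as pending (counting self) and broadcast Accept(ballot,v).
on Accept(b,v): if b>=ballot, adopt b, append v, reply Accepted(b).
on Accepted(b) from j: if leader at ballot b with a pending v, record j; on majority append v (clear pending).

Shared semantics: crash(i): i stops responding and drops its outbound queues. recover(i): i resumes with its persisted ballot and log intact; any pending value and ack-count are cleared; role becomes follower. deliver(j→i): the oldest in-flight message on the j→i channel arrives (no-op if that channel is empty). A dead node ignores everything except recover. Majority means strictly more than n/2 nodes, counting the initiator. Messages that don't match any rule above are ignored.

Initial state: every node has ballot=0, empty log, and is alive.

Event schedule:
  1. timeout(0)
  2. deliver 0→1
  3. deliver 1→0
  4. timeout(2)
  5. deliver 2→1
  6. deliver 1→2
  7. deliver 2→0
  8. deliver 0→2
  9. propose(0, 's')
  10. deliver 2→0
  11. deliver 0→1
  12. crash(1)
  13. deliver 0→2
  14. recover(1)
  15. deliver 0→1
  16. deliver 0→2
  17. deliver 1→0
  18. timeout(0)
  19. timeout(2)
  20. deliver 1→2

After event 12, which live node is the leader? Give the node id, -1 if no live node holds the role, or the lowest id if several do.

2

after 1 — timeout(0): n0:cand/b3/[-]
after 2 — deliver 0→1: n1:foll/b3/[-]
after 3 — deliver 1→0: n0:lead/b3/[-]
after 4 — timeout(2): n2:cand/b5/[-]
after 5 — deliver 2→1: n1:foll/b5/[-]
after 6 — deliver 1→2: n2:lead/b5/[-]
after 7 — deliver 2→0: n0:foll/b5/[-]
after 8 — deliver 0→2: ·
after 9 — propose(0,'s'): ·
after 10 — deliver 2→0: ·
after 11 — deliver 0→1: ·
after 12 — crash(1): n1:✗foll/b5/[-]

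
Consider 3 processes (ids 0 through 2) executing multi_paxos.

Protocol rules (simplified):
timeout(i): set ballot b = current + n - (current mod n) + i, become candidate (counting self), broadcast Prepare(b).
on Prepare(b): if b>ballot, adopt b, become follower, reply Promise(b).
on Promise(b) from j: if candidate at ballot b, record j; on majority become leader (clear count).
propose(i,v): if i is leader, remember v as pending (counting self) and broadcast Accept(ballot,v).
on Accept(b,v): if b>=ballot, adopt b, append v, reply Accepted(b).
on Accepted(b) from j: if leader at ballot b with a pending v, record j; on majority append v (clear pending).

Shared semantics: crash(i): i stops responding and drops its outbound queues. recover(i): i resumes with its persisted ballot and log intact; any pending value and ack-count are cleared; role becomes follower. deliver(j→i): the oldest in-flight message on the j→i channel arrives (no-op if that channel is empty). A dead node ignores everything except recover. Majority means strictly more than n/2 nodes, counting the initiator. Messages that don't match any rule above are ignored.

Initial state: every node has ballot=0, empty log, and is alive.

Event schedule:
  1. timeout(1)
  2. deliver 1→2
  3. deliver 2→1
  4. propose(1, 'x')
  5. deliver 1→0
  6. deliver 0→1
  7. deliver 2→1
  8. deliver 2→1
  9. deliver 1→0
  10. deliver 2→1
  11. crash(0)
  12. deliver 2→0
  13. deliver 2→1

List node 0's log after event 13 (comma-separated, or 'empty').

x

after 1 — timeout(1): n1:cand/b4/[-]
after 2 — deliver 1→2: n2:foll/b4/[-]
after 3 — deliver 2→1: n1:lead/b4/[-]
after 4 — propose(1,'x'): ·
after 5 — deliver 1→0: n0:foll/b4/[-]
after 6 — deliver 0→1: ·
after 7 — deliver 2→1: ·
after 8 — deliver 2→1: ·
after 9 — deliver 1→0: n0:foll/b4/[x]
after 10 — deliver 2→1: ·
after 11 — crash(0): n0:✗foll/b4/[x]
after 12 — deliver 2→0: ·
after 13 — deliver 2→1: ·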